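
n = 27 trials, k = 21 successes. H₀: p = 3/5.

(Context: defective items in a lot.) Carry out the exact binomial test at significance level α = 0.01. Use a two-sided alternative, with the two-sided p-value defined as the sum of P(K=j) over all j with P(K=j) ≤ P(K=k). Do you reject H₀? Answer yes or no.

reject H₀: no

Exact binomial: n=27, k=21, p₀=3/5=0.6000
P(X=j) = C(n,j)·p₀^j·(1−p₀)^(n−j); p = Σ P(X=j) over j with P(X=j) ≤ P(X=21)
p-value (two-sided) = 0.07579
At α=0.01: p ≥ α → fail to reject H₀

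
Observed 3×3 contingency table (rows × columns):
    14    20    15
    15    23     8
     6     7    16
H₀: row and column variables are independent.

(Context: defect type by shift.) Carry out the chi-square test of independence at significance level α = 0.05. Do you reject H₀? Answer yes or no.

reject H₀: yes

Row totals [49, 46, 29], col totals [35, 50, 39], n=124
χ² = (14−13.83)²/13.83 + (20−19.76)²/19.76 + (15−15.41)²/15.41 + (15−12.98)²/12.98 + (23−18.55)²/18.55 + (8−14.47)²/14.47 + (6−8.19)²/8.19 + (7−11.69)²/11.69 + (16−9.12)²/9.12 = 11.9444
df = 4
p-value (upper-tail) = 0.01777
At α=0.05: p < α → reject H₀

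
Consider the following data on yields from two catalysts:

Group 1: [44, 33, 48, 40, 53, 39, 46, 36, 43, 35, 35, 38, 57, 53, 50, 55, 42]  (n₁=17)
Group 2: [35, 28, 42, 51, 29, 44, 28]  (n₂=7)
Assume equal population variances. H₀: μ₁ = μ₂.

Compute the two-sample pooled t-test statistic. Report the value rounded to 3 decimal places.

test statistic = 1.992

x̄₁=43.941, s₁=7.652, n₁=17
x̄₂=36.714, s₂=9.123, n₂=7
s_p² = [16·7.652² + 6·9.123²]/22 = 65.2895
SE = √(s_p²·(1/17+1/7)) = 3.6287
t = (43.941−36.714)/3.6287 = 1.9916
df = 22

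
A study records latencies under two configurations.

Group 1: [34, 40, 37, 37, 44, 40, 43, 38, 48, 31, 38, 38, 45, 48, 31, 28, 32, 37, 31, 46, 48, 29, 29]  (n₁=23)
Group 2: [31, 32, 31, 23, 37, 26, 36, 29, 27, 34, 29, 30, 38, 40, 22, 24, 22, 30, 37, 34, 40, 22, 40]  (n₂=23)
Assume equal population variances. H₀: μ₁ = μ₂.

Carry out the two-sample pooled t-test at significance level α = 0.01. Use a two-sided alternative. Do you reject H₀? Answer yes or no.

x̄₁=37.913, s₁=6.557, n₁=23
x̄₂=31.043, s₂=6.086, n₂=23
s_p² = [22·6.557² + 22·6.086²]/44 = 40.0178
SE = √(s_p²·(1/23+1/23)) = 1.8654
t = (37.913−31.043)/1.8654 = 3.6826
df = 44
p-value (two-sided) = 0.00063
At α=0.01: p < α → reject H₀

reject H₀: yes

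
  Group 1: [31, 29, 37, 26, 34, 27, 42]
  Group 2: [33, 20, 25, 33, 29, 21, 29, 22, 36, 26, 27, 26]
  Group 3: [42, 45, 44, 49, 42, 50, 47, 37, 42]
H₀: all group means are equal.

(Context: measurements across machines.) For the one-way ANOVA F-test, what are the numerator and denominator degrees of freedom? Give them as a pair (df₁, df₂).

k = 3 groups, N = 28 total
df = (k−1, N−k) = (3−1, 28−3) = (2, 25)

degrees of freedom = [2, 25]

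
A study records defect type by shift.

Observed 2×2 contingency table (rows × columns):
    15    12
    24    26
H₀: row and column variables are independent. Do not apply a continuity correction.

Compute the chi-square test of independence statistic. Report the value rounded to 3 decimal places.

Row totals [27, 50], col totals [39, 38], n=77
χ² = (15−13.68)²/13.68 + (12−13.32)²/13.32 + (24−25.32)²/25.32 + (26−24.68)²/24.68 = 0.4004
df = 1

test statistic = 0.400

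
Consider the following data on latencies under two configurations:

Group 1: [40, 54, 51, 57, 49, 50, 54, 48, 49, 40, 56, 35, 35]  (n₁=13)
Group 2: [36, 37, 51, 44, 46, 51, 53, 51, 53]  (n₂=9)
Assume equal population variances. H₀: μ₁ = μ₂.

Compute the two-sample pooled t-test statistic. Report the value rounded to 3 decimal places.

x̄₁=47.538, s₁=7.612, n₁=13
x̄₂=46.889, s₂=6.623, n₂=9
s_p² = [12·7.612² + 8·6.623²]/20 = 52.3060
SE = √(s_p²·(1/13+1/9)) = 3.1361
t = (47.538−46.889)/3.1361 = 0.2071
df = 20

test statistic = 0.207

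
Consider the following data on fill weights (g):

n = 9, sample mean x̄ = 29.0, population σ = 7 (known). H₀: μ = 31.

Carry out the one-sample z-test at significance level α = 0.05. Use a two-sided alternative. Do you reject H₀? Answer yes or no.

reject H₀: no

SE = σ/√n = 7/√9 = 2.3333
z = (x̄−μ₀)/SE = (29.0−31)/2.3333 = -0.8571
p-value (two-sided) = 0.39137
At α=0.05: p ≥ α → fail to reject H₀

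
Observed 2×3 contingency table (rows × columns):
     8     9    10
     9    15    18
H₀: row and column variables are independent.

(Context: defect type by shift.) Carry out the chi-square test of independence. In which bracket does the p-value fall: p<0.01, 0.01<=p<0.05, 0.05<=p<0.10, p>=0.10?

Row totals [27, 42], col totals [17, 24, 28], n=69
χ² = (8−6.65)²/6.65 + (9−9.39)²/9.39 + (10−10.96)²/10.96 + (9−10.35)²/10.35 + (15−14.61)²/14.61 + (18−17.04)²/17.04 = 0.6126
df = 2
p-value (upper-tail) = 0.73616
→ bracket: p>=0.10

p-value bracket: p>=0.10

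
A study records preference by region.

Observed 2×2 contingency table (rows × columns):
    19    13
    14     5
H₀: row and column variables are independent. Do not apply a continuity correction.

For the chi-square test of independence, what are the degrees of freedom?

degrees of freedom = 1

df = (r−1)(c−1) = (2−1)·(2−1) = 1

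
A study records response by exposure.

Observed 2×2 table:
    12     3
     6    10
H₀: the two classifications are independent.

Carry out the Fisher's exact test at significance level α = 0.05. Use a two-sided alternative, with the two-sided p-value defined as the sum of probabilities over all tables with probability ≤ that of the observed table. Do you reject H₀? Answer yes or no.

reject H₀: yes

Margins: r₁=15, r₂=16, c₁=18, c₂=13, n=31
p_obs = C(15,12)·C(16,6)/C(31,18); sum pmf over tables with pmf ≤ p_obs
p-value (two-sided) = 0.02901
At α=0.05: p < α → reject H₀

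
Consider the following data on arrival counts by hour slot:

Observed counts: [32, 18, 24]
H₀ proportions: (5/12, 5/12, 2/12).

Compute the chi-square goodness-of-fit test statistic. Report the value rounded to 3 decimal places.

n = 74; E_i = n·p_i = [30.83, 30.83, 12.33]
χ² = (32−30.83)²/30.83 + (18−30.83)²/30.83 + (24−12.33)²/12.33 = 16.4216
df = 2

test statistic = 16.422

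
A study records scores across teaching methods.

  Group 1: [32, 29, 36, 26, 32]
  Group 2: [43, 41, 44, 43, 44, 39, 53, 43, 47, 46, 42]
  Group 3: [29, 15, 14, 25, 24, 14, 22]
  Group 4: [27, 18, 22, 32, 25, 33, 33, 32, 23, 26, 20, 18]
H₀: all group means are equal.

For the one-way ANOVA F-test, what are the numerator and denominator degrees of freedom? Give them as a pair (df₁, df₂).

degrees of freedom = [3, 31]

k = 4 groups, N = 35 total
df = (k−1, N−k) = (4−1, 35−4) = (3, 31)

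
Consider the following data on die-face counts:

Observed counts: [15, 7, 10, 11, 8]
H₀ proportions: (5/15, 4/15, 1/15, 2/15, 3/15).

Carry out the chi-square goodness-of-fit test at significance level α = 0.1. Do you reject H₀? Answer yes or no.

reject H₀: yes

n = 51; E_i = n·p_i = [17.00, 13.60, 3.40, 6.80, 10.20]
χ² = (15−17.00)²/17.00 + (7−13.60)²/13.60 + (10−3.40)²/3.40 + (11−6.80)²/6.80 + (8−10.20)²/10.20 = 19.3186
df = 4
p-value (upper-tail) = 0.00068
At α=0.1: p < α → reject H₀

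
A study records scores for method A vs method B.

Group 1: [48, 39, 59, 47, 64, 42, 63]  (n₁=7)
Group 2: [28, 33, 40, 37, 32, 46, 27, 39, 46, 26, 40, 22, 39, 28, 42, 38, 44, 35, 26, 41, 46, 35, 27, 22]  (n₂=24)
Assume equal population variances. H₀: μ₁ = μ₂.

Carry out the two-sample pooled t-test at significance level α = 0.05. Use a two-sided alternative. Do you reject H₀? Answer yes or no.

x̄₁=51.714, s₁=10.193, n₁=7
x̄₂=34.958, s₂=7.698, n₂=24
s_p² = [6·10.193² + 23·7.698²]/29 = 68.4961
SE = √(s_p²·(1/7+1/24)) = 3.5552
t = (51.714−34.958)/3.5552 = 4.7131
df = 29
p-value (two-sided) = 0.00006
At α=0.05: p < α → reject H₀

reject H₀: yes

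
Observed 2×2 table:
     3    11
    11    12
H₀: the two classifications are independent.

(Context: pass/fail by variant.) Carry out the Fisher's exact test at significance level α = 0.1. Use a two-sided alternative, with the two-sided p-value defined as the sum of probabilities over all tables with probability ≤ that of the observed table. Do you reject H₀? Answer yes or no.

reject H₀: no

Margins: r₁=14, r₂=23, c₁=14, c₂=23, n=37
p_obs = C(14,3)·C(23,11)/C(37,14); sum pmf over tables with pmf ≤ p_obs
p-value (two-sided) = 0.16572
At α=0.1: p ≥ α → fail to reject H₀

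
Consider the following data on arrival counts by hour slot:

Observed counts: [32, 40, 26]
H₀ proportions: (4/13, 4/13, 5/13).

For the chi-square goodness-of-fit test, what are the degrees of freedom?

df = k − 1 = 3 − 1 = 2

degrees of freedom = 2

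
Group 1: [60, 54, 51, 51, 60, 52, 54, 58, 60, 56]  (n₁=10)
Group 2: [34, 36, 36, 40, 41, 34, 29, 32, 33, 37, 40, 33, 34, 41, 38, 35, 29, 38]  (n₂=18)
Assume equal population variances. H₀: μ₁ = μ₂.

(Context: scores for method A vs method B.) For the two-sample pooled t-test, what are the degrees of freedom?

degrees of freedom = 26

df = n₁ + n₂ − 2 = 10 + 18 − 2 = 26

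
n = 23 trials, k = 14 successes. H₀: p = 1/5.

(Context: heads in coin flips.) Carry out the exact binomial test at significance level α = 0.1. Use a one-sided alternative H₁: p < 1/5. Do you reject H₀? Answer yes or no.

reject H₀: no

Exact binomial: n=23, k=14, p₀=1/5=0.2000
P(X≤14) from Σ C(n,i)·p₀^i·(1−p₀)^(n−i)
p-value (one-sided, H₁ less) = 1.00000
At α=0.1: p ≥ α → fail to reject H₀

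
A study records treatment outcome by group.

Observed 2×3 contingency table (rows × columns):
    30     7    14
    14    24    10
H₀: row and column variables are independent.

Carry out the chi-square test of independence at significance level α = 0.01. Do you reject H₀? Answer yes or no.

reject H₀: yes

Row totals [51, 48], col totals [44, 31, 24], n=99
χ² = (30−22.67)²/22.67 + (7−15.97)²/15.97 + (14−12.36)²/12.36 + (14−21.33)²/21.33 + (24−15.03)²/15.03 + (10−11.64)²/11.64 = 15.7310
df = 2
p-value (upper-tail) = 0.00038
At α=0.01: p < α → reject H₀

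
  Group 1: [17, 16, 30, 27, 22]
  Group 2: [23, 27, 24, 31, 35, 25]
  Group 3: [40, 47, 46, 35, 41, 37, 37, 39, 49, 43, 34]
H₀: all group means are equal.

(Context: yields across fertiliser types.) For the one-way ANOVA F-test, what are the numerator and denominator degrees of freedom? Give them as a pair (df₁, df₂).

degrees of freedom = [2, 19]

k = 3 groups, N = 22 total
df = (k−1, N−k) = (3−1, 22−3) = (2, 19)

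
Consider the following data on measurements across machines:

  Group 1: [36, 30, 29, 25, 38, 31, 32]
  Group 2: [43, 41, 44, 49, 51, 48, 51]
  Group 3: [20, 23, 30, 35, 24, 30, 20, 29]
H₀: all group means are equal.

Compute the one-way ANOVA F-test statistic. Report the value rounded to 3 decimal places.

Group means [31.57, 46.71, 26.38], grand mean 34.500
SSB = Σnᵢ(x̄ᵢ−x̄)² = 1632.482; SSW = ΣΣ(x−x̄ᵢ)² = 417.018
MSB = 1632.482/2 = 816.2411; MSW = 417.018/19 = 21.9483
F = MSB/MSW = 37.1892
df = (2, 19)

test statistic = 37.189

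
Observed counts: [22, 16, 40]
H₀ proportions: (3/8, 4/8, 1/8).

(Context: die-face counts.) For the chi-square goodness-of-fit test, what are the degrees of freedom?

df = k − 1 = 3 − 1 = 2

degrees of freedom = 2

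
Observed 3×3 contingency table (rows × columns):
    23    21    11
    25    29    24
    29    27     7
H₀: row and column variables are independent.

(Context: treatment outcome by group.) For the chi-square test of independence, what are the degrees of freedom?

df = (r−1)(c−1) = (3−1)·(3−1) = 4

degrees of freedom = 4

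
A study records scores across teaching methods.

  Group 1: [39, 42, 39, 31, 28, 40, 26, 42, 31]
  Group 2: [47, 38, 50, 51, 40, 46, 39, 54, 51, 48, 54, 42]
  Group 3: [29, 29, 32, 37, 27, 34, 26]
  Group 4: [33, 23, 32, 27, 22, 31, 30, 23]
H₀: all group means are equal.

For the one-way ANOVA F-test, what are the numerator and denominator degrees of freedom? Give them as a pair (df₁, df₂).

degrees of freedom = [3, 32]

k = 4 groups, N = 36 total
df = (k−1, N−k) = (4−1, 36−4) = (3, 32)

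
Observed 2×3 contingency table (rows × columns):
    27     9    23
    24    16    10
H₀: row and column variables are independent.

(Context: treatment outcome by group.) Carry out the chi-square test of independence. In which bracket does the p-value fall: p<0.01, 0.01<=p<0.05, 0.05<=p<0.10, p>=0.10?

p-value bracket: 0.01<=p<0.05

Row totals [59, 50], col totals [51, 25, 33], n=109
χ² = (27−27.61)²/27.61 + (9−13.53)²/13.53 + (23−17.86)²/17.86 + (24−23.39)²/23.39 + (16−11.47)²/11.47 + (10−15.14)²/15.14 = 6.5593
df = 2
p-value (upper-tail) = 0.03764
→ bracket: 0.01<=p<0.05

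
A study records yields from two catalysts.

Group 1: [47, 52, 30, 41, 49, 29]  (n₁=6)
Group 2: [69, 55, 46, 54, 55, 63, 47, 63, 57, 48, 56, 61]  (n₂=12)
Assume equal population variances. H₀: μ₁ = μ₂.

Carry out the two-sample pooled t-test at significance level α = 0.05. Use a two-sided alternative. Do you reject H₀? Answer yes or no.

reject H₀: yes

x̄₁=41.333, s₁=9.852, n₁=6
x̄₂=56.167, s₂=7.030, n₂=12
s_p² = [5·9.852² + 11·7.030²]/16 = 64.3125
SE = √(s_p²·(1/6+1/12)) = 4.0098
t = (41.333−56.167)/4.0098 = -3.6993
df = 16
p-value (two-sided) = 0.00195
At α=0.05: p < α → reject H₀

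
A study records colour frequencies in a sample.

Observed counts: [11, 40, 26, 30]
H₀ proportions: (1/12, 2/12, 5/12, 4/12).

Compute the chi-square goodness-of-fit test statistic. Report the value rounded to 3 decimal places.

n = 107; E_i = n·p_i = [8.92, 17.83, 44.58, 35.67]
χ² = (11−8.92)²/8.92 + (40−17.83)²/17.83 + (26−44.58)²/44.58 + (30−35.67)²/35.67 = 36.6860
df = 3

test statistic = 36.686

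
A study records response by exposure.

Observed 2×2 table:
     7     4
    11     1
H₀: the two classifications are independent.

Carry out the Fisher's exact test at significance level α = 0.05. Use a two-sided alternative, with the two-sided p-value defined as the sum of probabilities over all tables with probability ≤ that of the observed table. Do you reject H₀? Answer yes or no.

reject H₀: no

Margins: r₁=11, r₂=12, c₁=18, c₂=5, n=23
p_obs = C(11,7)·C(12,11)/C(23,18); sum pmf over tables with pmf ≤ p_obs
p-value (two-sided) = 0.15495
At α=0.05: p ≥ α → fail to reject H₀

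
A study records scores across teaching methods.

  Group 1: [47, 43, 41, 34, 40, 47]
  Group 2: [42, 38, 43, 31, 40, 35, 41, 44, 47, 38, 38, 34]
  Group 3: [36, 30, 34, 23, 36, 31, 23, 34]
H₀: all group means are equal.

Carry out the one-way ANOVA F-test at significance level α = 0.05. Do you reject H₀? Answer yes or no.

Group means [42.00, 39.25, 30.88], grand mean 37.308
SSB = Σnᵢ(x̄ᵢ−x̄)² = 508.413; SSW = ΣΣ(x−x̄ᵢ)² = 543.125
MSB = 508.413/2 = 254.2067; MSW = 543.125/23 = 23.6141
F = MSB/MSW = 10.7650
df = (2, 23)
p-value (upper-tail) = 0.00050
At α=0.05: p < α → reject H₀

reject H₀: yes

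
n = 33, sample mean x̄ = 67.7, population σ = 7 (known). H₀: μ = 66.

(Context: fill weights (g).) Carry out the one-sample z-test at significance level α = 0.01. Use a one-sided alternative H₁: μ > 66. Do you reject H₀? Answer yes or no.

reject H₀: no

SE = σ/√n = 7/√33 = 1.2185
z = (x̄−μ₀)/SE = (67.7−66)/1.2185 = 1.3951
p-value (one-sided, H₁ greater) = 0.08149
At α=0.01: p ≥ α → fail to reject H₀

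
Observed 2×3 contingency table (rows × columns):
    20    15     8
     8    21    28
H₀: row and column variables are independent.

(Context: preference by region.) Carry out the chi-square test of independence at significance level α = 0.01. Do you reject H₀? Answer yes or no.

reject H₀: yes

Row totals [43, 57], col totals [28, 36, 36], n=100
χ² = (20−12.04)²/12.04 + (15−15.48)²/15.48 + (8−15.48)²/15.48 + (8−15.96)²/15.96 + (21−20.52)²/20.52 + (28−20.52)²/20.52 = 15.5997
df = 2
p-value (upper-tail) = 0.00041
At α=0.01: p < α → reject H₀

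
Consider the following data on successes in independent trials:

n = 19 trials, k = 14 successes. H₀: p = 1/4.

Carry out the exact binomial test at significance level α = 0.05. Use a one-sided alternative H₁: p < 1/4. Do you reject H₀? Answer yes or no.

reject H₀: no

Exact binomial: n=19, k=14, p₀=1/4=0.2500
P(X≤14) from Σ C(n,i)·p₀^i·(1−p₀)^(n−i)
p-value (one-sided, H₁ less) = 1.00000
At α=0.05: p ≥ α → fail to reject H₀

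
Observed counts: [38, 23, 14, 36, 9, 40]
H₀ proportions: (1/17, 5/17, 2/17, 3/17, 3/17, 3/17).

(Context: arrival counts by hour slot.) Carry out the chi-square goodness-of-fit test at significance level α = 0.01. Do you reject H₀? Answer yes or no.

n = 160; E_i = n·p_i = [9.41, 47.06, 18.82, 28.24, 28.24, 28.24]
χ² = (38−9.41)²/9.41 + (23−47.06)²/47.06 + (14−18.82)²/18.82 + (36−28.24)²/28.24 + (9−28.24)²/28.24 + (40−28.24)²/28.24 = 120.5142
df = 5
p-value (upper-tail) = 0.00000
At α=0.01: p < α → reject H₀

reject H₀: yes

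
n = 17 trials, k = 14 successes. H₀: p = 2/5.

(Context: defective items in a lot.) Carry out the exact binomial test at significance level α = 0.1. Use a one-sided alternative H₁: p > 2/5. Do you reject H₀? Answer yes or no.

reject H₀: yes

Exact binomial: n=17, k=14, p₀=2/5=0.4000
P(X≥14) from Σ C(n,i)·p₀^i·(1−p₀)^(n−i)
p-value (one-sided, H₁ greater) = 0.00045
At α=0.1: p < α → reject H₀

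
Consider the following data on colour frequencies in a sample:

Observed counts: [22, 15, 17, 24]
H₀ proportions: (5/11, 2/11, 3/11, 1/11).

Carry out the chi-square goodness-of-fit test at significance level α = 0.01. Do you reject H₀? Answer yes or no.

reject H₀: yes

n = 78; E_i = n·p_i = [35.45, 14.18, 21.27, 7.09]
χ² = (22−35.45)²/35.45 + (15−14.18)²/14.18 + (17−21.27)²/21.27 + (24−7.09)²/7.09 = 46.3329
df = 3
p-value (upper-tail) = 0.00000
At α=0.01: p < α → reject H₀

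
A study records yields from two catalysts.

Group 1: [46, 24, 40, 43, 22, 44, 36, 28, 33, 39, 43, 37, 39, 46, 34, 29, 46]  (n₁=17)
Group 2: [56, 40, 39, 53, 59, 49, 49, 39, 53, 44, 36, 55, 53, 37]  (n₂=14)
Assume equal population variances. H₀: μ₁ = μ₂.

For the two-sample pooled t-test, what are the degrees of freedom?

degrees of freedom = 29

df = n₁ + n₂ − 2 = 17 + 14 − 2 = 29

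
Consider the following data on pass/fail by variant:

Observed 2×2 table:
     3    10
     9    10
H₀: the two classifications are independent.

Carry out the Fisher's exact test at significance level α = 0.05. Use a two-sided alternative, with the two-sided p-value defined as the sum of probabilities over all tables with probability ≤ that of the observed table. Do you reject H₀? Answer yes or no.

reject H₀: no

Margins: r₁=13, r₂=19, c₁=12, c₂=20, n=32
p_obs = C(13,3)·C(19,9)/C(32,12); sum pmf over tables with pmf ≤ p_obs
p-value (two-sided) = 0.26725
At α=0.05: p ≥ α → fail to reject H₀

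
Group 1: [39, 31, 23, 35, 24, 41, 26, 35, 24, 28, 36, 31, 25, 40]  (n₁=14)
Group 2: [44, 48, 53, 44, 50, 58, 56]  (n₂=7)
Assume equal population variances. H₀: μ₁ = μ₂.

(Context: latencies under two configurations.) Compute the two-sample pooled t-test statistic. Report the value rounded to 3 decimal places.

x̄₁=31.286, s₁=6.402, n₁=14
x̄₂=50.429, s₂=5.533, n₂=7
s_p² = [13·6.402² + 6·5.533²]/19 = 37.7143
SE = √(s_p²·(1/14+1/7)) = 2.8428
t = (31.286−50.429)/2.8428 = -6.7338
df = 19

test statistic = -6.734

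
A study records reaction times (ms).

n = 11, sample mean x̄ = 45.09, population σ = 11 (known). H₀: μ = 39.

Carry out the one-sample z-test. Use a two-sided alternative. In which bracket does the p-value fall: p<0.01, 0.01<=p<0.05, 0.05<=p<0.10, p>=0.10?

SE = σ/√n = 11/√11 = 3.3166
z = (x̄−μ₀)/SE = (45.09−39)/3.3166 = 1.8362
p-value (two-sided) = 0.06633
→ bracket: 0.05<=p<0.10

p-value bracket: 0.05<=p<0.10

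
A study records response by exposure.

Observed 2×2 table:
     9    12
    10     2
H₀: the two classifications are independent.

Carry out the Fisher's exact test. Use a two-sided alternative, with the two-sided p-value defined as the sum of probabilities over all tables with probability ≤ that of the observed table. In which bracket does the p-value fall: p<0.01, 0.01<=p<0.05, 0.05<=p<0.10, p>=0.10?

Margins: r₁=21, r₂=12, c₁=19, c₂=14, n=33
p_obs = C(21,9)·C(12,10)/C(33,19); sum pmf over tables with pmf ≤ p_obs
p-value (two-sided) = 0.03279
→ bracket: 0.01<=p<0.05

p-value bracket: 0.01<=p<0.05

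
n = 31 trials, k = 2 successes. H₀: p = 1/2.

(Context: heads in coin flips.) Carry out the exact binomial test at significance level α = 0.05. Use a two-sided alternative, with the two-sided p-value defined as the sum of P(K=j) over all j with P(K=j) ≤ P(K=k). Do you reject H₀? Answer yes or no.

Exact binomial: n=31, k=2, p₀=1/2=0.5000
P(X=j) = C(n,j)·p₀^j·(1−p₀)^(n−j); p = Σ P(X=j) over j with P(X=j) ≤ P(X=2)
p-value (two-sided) = 0.00000
At α=0.05: p < α → reject H₀

reject H₀: yes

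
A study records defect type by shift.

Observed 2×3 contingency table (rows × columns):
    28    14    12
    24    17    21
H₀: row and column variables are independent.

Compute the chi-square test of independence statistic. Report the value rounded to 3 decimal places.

test statistic = 2.513

Row totals [54, 62], col totals [52, 31, 33], n=116
χ² = (28−24.21)²/24.21 + (14−14.43)²/14.43 + (12−15.36)²/15.36 + (24−27.79)²/27.79 + (17−16.57)²/16.57 + (21−17.64)²/17.64 = 2.5128
df = 2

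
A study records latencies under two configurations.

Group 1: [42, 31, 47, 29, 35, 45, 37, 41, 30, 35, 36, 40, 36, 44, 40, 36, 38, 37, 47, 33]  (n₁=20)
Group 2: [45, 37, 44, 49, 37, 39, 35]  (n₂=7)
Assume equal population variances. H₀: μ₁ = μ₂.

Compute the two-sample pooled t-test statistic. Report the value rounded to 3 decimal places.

test statistic = -1.258

x̄₁=37.950, s₁=5.286, n₁=20
x̄₂=40.857, s₂=5.178, n₂=7
s_p² = [19·5.286² + 6·5.178²]/25 = 27.6723
SE = √(s_p²·(1/20+1/7)) = 2.3102
t = (37.950−40.857)/2.3102 = -1.2584
df = 25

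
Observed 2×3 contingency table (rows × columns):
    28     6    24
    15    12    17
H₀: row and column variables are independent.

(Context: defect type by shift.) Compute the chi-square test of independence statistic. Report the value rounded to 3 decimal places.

Row totals [58, 44], col totals [43, 18, 41], n=102
χ² = (28−24.45)²/24.45 + (6−10.24)²/10.24 + (24−23.31)²/23.31 + (15−18.55)²/18.55 + (12−7.76)²/7.76 + (17−17.69)²/17.69 = 5.3037
df = 2

test statistic = 5.304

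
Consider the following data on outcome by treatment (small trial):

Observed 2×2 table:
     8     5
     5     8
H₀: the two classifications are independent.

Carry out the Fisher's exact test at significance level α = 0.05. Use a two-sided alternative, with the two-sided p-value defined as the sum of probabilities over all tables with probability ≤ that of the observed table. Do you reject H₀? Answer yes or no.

Margins: r₁=13, r₂=13, c₁=13, c₂=13, n=26
p_obs = C(13,8)·C(13,5)/C(26,13); sum pmf over tables with pmf ≤ p_obs
p-value (two-sided) = 0.43375
At α=0.05: p ≥ α → fail to reject H₀

reject H₀: no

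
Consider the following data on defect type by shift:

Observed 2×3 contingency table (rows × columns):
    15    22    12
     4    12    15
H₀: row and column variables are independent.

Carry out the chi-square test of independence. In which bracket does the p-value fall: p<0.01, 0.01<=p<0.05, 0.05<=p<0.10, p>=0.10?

Row totals [49, 31], col totals [19, 34, 27], n=80
χ² = (15−11.64)²/11.64 + (22−20.82)²/20.82 + (12−16.54)²/16.54 + (4−7.36)²/7.36 + (12−13.18)²/13.18 + (15−10.46)²/10.46 = 5.8912
df = 2
p-value (upper-tail) = 0.05257
→ bracket: 0.05<=p<0.10

p-value bracket: 0.05<=p<0.10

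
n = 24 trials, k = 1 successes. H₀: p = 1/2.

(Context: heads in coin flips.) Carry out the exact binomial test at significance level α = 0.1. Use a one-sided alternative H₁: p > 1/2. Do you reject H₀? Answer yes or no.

reject H₀: no

Exact binomial: n=24, k=1, p₀=1/2=0.5000
P(X≥1) from Σ C(n,i)·p₀^i·(1−p₀)^(n−i)
p-value (one-sided, H₁ greater) = 1.00000
At α=0.1: p ≥ α → fail to reject H₀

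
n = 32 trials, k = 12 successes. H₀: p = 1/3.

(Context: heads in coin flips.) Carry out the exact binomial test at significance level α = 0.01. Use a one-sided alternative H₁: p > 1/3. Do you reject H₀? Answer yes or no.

reject H₀: no

Exact binomial: n=32, k=12, p₀=1/3=0.3333
P(X≥12) from Σ C(n,i)·p₀^i·(1−p₀)^(n−i)
p-value (one-sided, H₁ greater) = 0.37042
At α=0.01: p ≥ α → fail to reject H₀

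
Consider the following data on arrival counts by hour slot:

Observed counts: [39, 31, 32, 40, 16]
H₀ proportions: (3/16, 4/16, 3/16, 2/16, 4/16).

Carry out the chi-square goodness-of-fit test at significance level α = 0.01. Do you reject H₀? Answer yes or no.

n = 158; E_i = n·p_i = [29.62, 39.50, 29.62, 19.75, 39.50]
χ² = (39−29.62)²/29.62 + (31−39.50)²/39.50 + (32−29.62)²/29.62 + (40−19.75)²/19.75 + (16−39.50)²/39.50 = 39.7300
df = 4
p-value (upper-tail) = 0.00000
At α=0.01: p < α → reject H₀

reject H₀: yes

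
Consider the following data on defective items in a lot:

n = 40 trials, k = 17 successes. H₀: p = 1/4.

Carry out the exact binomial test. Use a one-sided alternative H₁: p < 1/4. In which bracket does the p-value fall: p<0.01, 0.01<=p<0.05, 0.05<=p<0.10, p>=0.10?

p-value bracket: p>=0.10

Exact binomial: n=40, k=17, p₀=1/4=0.2500
P(X≤17) from Σ C(n,i)·p₀^i·(1−p₀)^(n−i)
p-value (one-sided, H₁ less) = 0.99535
→ bracket: p>=0.10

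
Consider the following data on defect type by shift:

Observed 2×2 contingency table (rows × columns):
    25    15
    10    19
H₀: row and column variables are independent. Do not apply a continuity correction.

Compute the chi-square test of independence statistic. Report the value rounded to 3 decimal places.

test statistic = 5.280

Row totals [40, 29], col totals [35, 34], n=69
χ² = (25−20.29)²/20.29 + (15−19.71)²/19.71 + (10−14.71)²/14.71 + (19−14.29)²/14.29 = 5.2797
df = 1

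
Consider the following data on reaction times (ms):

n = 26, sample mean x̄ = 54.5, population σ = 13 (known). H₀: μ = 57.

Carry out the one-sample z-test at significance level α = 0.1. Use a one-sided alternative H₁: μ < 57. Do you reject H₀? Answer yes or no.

SE = σ/√n = 13/√26 = 2.5495
z = (x̄−μ₀)/SE = (54.5−57)/2.5495 = -0.9806
p-value (one-sided, H₁ less) = 0.16340
At α=0.1: p ≥ α → fail to reject H₀

reject H₀: no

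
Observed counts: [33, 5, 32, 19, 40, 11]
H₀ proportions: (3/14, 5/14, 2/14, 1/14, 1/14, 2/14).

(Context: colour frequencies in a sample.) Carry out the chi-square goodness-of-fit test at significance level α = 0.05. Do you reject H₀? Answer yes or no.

n = 140; E_i = n·p_i = [30.00, 50.00, 20.00, 10.00, 10.00, 20.00]
χ² = (33−30.00)²/30.00 + (5−50.00)²/50.00 + (32−20.00)²/20.00 + (19−10.00)²/10.00 + (40−10.00)²/10.00 + (11−20.00)²/20.00 = 150.1500
df = 5
p-value (upper-tail) = 0.00000
At α=0.05: p < α → reject H₀

reject H₀: yes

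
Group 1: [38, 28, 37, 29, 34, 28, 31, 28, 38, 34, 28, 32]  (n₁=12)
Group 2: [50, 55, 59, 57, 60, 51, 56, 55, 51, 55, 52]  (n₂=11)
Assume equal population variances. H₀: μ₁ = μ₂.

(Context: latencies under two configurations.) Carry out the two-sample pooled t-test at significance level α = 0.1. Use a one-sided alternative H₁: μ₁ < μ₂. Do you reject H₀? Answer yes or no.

x̄₁=32.083, s₁=4.033, n₁=12
x̄₂=54.636, s₂=3.325, n₂=11
s_p² = [11·4.033² + 10·3.325²]/21 = 13.7839
SE = √(s_p²·(1/12+1/11)) = 1.5498
t = (32.083−54.636)/1.5498 = -14.5526
df = 21
p-value (one-sided, H₁ less) = 0.00000
At α=0.1: p < α → reject H₀

reject H₀: yes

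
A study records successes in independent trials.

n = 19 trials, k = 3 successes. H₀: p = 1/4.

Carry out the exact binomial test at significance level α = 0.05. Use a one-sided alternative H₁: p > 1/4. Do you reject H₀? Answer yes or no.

Exact binomial: n=19, k=3, p₀=1/4=0.2500
P(X≥3) from Σ C(n,i)·p₀^i·(1−p₀)^(n−i)
p-value (one-sided, H₁ greater) = 0.88866
At α=0.05: p ≥ α → fail to reject H₀

reject H₀: no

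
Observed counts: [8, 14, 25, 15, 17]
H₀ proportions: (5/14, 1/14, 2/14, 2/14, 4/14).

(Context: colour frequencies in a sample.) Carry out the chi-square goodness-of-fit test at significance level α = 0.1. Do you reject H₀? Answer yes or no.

reject H₀: yes

n = 79; E_i = n·p_i = [28.21, 5.64, 11.29, 11.29, 22.57]
χ² = (8−28.21)²/28.21 + (14−5.64)²/5.64 + (25−11.29)²/11.29 + (15−11.29)²/11.29 + (17−22.57)²/22.57 = 46.1228
df = 4
p-value (upper-tail) = 0.00000
At α=0.1: p < α → reject H₀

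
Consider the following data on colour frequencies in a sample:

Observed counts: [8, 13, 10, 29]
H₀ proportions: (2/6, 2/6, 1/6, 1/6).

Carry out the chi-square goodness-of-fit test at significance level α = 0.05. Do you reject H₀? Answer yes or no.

reject H₀: yes

n = 60; E_i = n·p_i = [20.00, 20.00, 10.00, 10.00]
χ² = (8−20.00)²/20.00 + (13−20.00)²/20.00 + (10−10.00)²/10.00 + (29−10.00)²/10.00 = 45.7500
df = 3
p-value (upper-tail) = 0.00000
At α=0.05: p < α → reject H₀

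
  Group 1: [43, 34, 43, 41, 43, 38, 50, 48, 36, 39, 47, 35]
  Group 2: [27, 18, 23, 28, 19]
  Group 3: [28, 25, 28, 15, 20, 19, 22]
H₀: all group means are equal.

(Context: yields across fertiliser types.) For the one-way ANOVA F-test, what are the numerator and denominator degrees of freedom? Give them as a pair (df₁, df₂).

degrees of freedom = [2, 21]

k = 3 groups, N = 24 total
df = (k−1, N−k) = (3−1, 24−3) = (2, 21)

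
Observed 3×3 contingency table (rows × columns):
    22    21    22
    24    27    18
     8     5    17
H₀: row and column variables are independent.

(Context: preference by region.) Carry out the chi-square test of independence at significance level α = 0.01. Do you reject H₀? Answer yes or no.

Row totals [65, 69, 30], col totals [54, 53, 57], n=164
χ² = (22−21.40)²/21.40 + (21−21.01)²/21.01 + (22−22.59)²/22.59 + (24−22.72)²/22.72 + (27−22.30)²/22.30 + (18−23.98)²/23.98 + (8−9.88)²/9.88 + (5−9.70)²/9.70 + (17−10.43)²/10.43 = 9.3621
df = 4
p-value (upper-tail) = 0.05266
At α=0.01: p ≥ α → fail to reject H₀

reject H₀: no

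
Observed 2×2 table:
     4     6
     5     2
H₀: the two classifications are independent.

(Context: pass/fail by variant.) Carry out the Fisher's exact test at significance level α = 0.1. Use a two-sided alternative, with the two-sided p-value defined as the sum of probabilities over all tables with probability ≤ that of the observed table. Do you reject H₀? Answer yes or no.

Margins: r₁=10, r₂=7, c₁=9, c₂=8, n=17
p_obs = C(10,4)·C(7,5)/C(17,9); sum pmf over tables with pmf ≤ p_obs
p-value (two-sided) = 0.33484
At α=0.1: p ≥ α → fail to reject H₀

reject H₀: no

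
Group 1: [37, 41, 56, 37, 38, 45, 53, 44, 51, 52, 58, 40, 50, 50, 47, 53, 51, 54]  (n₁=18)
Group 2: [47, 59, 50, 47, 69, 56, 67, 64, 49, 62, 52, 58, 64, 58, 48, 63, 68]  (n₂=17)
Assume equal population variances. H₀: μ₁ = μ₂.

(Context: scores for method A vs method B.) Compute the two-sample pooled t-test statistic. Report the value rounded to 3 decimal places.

x̄₁=47.611, s₁=6.731, n₁=18
x̄₂=57.706, s₂=7.671, n₂=17
s_p² = [17·6.731² + 16·7.671²]/33 = 51.8729
SE = √(s_p²·(1/18+1/17)) = 2.4358
t = (47.611−57.706)/2.4358 = -4.1443
df = 33

test statistic = -4.144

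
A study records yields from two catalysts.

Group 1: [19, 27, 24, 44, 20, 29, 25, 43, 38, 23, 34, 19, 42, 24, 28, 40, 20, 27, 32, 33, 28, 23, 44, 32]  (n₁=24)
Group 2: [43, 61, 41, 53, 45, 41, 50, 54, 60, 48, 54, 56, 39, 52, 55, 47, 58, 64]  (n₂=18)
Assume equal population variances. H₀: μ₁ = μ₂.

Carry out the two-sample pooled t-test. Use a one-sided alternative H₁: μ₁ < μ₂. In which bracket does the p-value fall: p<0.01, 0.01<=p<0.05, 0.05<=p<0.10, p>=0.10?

p-value bracket: p<0.01

x̄₁=29.917, s₁=8.251, n₁=24
x̄₂=51.167, s₂=7.406, n₂=18
s_p² = [23·8.251² + 17·7.406²]/40 = 62.4583
SE = √(s_p²·(1/24+1/18)) = 2.4642
t = (29.917−51.167)/2.4642 = -8.6234
df = 40
p-value (one-sided, H₁ less) = 0.00000
→ bracket: p<0.01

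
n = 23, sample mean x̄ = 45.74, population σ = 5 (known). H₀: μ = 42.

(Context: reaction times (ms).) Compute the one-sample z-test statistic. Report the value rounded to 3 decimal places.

SE = σ/√n = 5/√23 = 1.0426
z = (x̄−μ₀)/SE = (45.74−42)/1.0426 = 3.5873

test statistic = 3.587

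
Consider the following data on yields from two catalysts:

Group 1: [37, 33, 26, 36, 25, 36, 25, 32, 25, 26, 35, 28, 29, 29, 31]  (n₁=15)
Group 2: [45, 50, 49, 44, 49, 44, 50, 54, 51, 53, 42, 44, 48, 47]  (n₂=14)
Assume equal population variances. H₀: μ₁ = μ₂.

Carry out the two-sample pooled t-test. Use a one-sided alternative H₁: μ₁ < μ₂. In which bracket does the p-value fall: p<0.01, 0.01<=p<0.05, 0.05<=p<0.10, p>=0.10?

x̄₁=30.200, s₁=4.411, n₁=15
x̄₂=47.857, s₂=3.655, n₂=14
s_p² = [14·4.411² + 13·3.655²]/27 = 16.5228
SE = √(s_p²·(1/15+1/14)) = 1.5105
t = (30.200−47.857)/1.5105 = -11.6893
df = 27
p-value (one-sided, H₁ less) = 0.00000
→ bracket: p<0.01

p-value bracket: p<0.01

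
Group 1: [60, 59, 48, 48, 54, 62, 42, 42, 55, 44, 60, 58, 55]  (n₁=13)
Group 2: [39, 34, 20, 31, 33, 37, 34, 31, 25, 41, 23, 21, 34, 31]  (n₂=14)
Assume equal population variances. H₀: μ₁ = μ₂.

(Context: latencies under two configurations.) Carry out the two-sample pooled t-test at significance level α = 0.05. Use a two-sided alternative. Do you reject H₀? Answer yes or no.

x̄₁=52.846, s₁=7.198, n₁=13
x̄₂=31.000, s₂=6.516, n₂=14
s_p² = [12·7.198² + 13·6.516²]/25 = 46.9477
SE = √(s_p²·(1/13+1/14)) = 2.6391
t = (52.846−31.000)/2.6391 = 8.2779
df = 25
p-value (two-sided) = 0.00000
At α=0.05: p < α → reject H₀

reject H₀: yes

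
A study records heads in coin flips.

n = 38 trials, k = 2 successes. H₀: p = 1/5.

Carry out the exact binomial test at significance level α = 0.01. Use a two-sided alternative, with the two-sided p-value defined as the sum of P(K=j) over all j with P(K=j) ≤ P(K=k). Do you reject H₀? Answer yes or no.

Exact binomial: n=38, k=2, p₀=1/5=0.2000
P(X=j) = C(n,j)·p₀^j·(1−p₀)^(n−j); p = Σ P(X=j) over j with P(X=j) ≤ P(X=2)
p-value (two-sided) = 0.02334
At α=0.01: p ≥ α → fail to reject H₀

reject H₀: no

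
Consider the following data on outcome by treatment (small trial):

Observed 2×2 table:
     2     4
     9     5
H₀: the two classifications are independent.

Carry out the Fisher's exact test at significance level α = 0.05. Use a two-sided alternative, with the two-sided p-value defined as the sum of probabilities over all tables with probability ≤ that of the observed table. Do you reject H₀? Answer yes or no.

reject H₀: no

Margins: r₁=6, r₂=14, c₁=11, c₂=9, n=20
p_obs = C(6,2)·C(14,9)/C(20,11); sum pmf over tables with pmf ≤ p_obs
p-value (two-sided) = 0.33591
At α=0.05: p ≥ α → fail to reject H₀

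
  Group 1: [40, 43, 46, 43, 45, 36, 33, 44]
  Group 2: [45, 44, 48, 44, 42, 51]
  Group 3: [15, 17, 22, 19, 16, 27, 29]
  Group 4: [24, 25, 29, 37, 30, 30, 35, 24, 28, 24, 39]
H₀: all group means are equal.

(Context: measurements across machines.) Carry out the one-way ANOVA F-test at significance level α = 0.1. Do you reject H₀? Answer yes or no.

reject H₀: yes

Group means [41.25, 45.67, 20.71, 29.55], grand mean 33.562
SSB = Σnᵢ(x̄ᵢ−x̄)² = 2684.886; SSW = ΣΣ(x−x̄ᵢ)² = 672.989
MSB = 2684.886/3 = 894.9619; MSW = 672.989/28 = 24.0353
F = MSB/MSW = 37.2353
df = (3, 28)
p-value (upper-tail) = 0.00000
At α=0.1: p < α → reject H₀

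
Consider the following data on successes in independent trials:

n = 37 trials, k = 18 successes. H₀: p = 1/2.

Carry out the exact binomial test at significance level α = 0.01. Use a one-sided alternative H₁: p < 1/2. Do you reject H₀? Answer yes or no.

reject H₀: no

Exact binomial: n=37, k=18, p₀=1/2=0.5000
P(X≤18) from Σ C(n,i)·p₀^i·(1−p₀)^(n−i)
p-value (one-sided, H₁ less) = 0.50000
At α=0.01: p ≥ α → fail to reject H₀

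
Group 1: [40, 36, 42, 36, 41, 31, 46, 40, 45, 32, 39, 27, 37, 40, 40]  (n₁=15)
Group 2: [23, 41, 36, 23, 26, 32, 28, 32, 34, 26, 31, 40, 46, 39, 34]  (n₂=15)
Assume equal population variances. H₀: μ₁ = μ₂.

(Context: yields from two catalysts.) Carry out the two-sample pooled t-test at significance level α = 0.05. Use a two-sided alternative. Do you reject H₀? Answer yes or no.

reject H₀: yes

x̄₁=38.133, s₁=5.139, n₁=15
x̄₂=32.733, s₂=6.850, n₂=15
s_p² = [14·5.139² + 14·6.850²]/28 = 36.6667
SE = √(s_p²·(1/15+1/15)) = 2.2111
t = (38.133−32.733)/2.2111 = 2.4422
df = 28
p-value (two-sided) = 0.02117
At α=0.05: p < α → reject H₀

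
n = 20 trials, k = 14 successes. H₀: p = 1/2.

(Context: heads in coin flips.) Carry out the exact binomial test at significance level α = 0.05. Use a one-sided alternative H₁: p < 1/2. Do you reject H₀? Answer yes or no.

Exact binomial: n=20, k=14, p₀=1/2=0.5000
P(X≤14) from Σ C(n,i)·p₀^i·(1−p₀)^(n−i)
p-value (one-sided, H₁ less) = 0.97931
At α=0.05: p ≥ α → fail to reject H₀

reject H₀: no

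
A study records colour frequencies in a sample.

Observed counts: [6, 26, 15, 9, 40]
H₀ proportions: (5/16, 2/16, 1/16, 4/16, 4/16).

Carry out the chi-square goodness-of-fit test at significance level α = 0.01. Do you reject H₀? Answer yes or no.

n = 96; E_i = n·p_i = [30.00, 12.00, 6.00, 24.00, 24.00]
χ² = (6−30.00)²/30.00 + (26−12.00)²/12.00 + (15−6.00)²/6.00 + (9−24.00)²/24.00 + (40−24.00)²/24.00 = 69.0750
df = 4
p-value (upper-tail) = 0.00000
At α=0.01: p < α → reject H₀

reject H₀: yes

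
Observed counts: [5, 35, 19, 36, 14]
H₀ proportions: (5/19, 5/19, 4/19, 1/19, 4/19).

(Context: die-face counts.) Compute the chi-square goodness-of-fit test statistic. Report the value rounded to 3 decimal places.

test statistic = 184.759

n = 109; E_i = n·p_i = [28.68, 28.68, 22.95, 5.74, 22.95]
χ² = (5−28.68)²/28.68 + (35−28.68)²/28.68 + (19−22.95)²/22.95 + (36−5.74)²/5.74 + (14−22.95)²/22.95 = 184.7592
df = 4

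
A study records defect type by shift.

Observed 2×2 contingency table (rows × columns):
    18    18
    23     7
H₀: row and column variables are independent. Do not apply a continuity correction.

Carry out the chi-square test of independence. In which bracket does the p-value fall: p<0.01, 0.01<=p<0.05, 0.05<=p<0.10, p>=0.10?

p-value bracket: 0.01<=p<0.05

Row totals [36, 30], col totals [41, 25], n=66
χ² = (18−22.36)²/22.36 + (18−13.64)²/13.64 + (23−18.64)²/18.64 + (7−11.36)²/11.36 = 4.9452
df = 1
p-value (upper-tail) = 0.02616
→ bracket: 0.01<=p<0.05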